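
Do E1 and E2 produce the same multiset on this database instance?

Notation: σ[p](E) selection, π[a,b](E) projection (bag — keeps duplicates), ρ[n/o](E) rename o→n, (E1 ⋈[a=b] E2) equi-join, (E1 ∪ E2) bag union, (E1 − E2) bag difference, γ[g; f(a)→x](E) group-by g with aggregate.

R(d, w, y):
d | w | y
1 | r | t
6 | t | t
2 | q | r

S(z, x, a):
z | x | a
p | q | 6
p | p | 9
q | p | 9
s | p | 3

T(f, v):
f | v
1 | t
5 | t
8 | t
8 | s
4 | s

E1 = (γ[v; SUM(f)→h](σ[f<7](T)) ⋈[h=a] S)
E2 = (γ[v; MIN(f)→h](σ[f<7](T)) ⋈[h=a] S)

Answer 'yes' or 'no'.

E1 stepwise |·|:
  T → 5
  σ[f<7](T) → 3
  γ[v; SUM(f)→h](σ[f<7](T)) → 2
  S → 4
  (γ[v; SUM(f)→h](σ[f<7](T)) ⋈[h=a] S) → 1
E2 stepwise |·|:
  T → 5
  σ[f<7](T) → 3
  γ[v; MIN(f)→h](σ[f<7](T)) → 2
  S → 4
  (γ[v; MIN(f)→h](σ[f<7](T)) ⋈[h=a] S) → 0

E1 result:
v | h | z | x | a
t | 6 | p | q | 6
E2 result:
v | h | z | x | a
(0 rows)
Witness: ('t', 6, 'p', 'q', 6) appears 1× in E1 but 0× in E2.

no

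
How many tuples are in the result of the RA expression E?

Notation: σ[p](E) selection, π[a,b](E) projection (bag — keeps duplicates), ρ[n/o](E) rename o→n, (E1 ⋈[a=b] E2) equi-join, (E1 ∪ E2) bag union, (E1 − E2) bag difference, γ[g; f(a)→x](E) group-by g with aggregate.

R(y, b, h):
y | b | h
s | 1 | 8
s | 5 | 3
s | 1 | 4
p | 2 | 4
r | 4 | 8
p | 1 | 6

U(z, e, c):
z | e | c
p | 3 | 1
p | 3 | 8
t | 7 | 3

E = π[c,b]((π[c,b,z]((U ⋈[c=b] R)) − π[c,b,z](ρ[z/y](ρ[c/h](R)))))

Per-node cardinality:
  U → 3
  R → 6
  (U ⋈[c=b] R) → 3
  π[c,b,z]((U ⋈[c=b] R)) → 3
  R → 6
  ρ[c/h](R) → 6
  ρ[z/y](ρ[c/h](R)) → 6
  π[c,b,z](ρ[z/y](ρ[c/h](R))) → 6
  (π[c,b,z]((U ⋈[c=b] R)) − π[c,b,z](ρ[z/y](ρ[c/h](R)))) → 3
  π[c,b]((π[c,b,z]((U ⋈[c=b] R)) − π[c,b,z](ρ[z/y](ρ[c/h](R))))) → 3

|E| = 3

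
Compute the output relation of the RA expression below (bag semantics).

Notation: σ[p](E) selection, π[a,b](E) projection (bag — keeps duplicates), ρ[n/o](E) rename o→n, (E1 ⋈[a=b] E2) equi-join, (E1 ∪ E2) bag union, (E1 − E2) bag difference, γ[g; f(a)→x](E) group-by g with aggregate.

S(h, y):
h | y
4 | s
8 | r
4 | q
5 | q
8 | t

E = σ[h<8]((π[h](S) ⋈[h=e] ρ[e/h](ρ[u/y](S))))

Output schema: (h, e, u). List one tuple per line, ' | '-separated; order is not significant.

Row counts bottom-up:
  S → 5
  π[h](S) → 5
  S → 5
  ρ[u/y](S) → 5
  ρ[e/h](ρ[u/y](S)) → 5
  (π[h](S) ⋈[h=e] ρ[e/h](ρ[u/y](S))) → 9
  σ[h<8]((π[h](S) ⋈[h=e] ρ[e/h](ρ[u/y](S)))) → 5

== RESULT ==
h | e | u
4 | 4 | q
4 | 4 | q
4 | 4 | s
4 | 4 | s
5 | 5 | q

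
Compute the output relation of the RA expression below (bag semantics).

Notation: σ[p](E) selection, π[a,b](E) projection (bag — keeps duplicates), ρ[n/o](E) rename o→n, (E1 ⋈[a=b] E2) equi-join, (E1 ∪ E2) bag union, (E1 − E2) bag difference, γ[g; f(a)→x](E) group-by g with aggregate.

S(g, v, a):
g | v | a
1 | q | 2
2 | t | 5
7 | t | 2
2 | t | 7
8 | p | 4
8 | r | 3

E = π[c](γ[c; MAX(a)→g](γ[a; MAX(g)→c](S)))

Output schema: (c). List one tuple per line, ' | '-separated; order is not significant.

Stepwise |·|:
  S → 6
  γ[a; MAX(g)→c](S) → 5
  γ[c; MAX(a)→g](γ[a; MAX(g)→c](S)) → 3
  π[c](γ[c; MAX(a)→g](γ[a; MAX(g)→c](S))) → 3

== RESULT ==
c
2
7
8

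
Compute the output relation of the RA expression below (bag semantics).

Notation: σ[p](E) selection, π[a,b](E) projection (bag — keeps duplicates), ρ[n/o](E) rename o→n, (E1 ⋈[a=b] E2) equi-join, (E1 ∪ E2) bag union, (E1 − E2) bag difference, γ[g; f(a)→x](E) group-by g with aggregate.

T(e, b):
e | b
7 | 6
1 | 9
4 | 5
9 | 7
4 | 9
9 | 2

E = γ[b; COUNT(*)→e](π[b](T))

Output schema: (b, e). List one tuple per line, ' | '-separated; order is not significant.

Row counts bottom-up:
  T → 6
  π[b](T) → 6
  γ[b; COUNT(*)→e](π[b](T)) → 5

== RESULT ==
b | e
2 | 1
5 | 1
6 | 1
7 | 1
9 | 2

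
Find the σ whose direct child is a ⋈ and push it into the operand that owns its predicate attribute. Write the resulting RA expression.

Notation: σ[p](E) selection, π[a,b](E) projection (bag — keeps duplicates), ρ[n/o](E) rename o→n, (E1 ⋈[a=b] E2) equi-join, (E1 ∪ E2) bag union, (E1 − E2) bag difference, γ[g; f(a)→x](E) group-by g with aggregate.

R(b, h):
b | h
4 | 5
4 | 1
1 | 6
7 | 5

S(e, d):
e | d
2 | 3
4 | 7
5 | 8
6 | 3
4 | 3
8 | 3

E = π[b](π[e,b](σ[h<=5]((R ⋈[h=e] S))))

σ filters on h, owned by the left side.
E' = π[b](π[e,b]((σ[h<=5](R) ⋈[h=e] S)))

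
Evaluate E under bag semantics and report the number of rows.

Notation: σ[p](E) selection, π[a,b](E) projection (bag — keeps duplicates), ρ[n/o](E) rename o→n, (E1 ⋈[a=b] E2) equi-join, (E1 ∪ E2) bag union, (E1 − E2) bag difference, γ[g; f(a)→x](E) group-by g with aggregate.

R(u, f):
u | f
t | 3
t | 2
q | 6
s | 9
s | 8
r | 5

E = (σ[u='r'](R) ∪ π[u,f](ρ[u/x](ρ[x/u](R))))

Per-node cardinality:
  R → 6
  σ[u='r'](R) → 1
  R → 6
  ρ[x/u](R) → 6
  ρ[u/x](ρ[x/u](R)) → 6
  π[u,f](ρ[u/x](ρ[x/u](R))) → 6
  (σ[u='r'](R) ∪ π[u,f](ρ[u/x](ρ[x/u](R)))) → 7

|E| = 7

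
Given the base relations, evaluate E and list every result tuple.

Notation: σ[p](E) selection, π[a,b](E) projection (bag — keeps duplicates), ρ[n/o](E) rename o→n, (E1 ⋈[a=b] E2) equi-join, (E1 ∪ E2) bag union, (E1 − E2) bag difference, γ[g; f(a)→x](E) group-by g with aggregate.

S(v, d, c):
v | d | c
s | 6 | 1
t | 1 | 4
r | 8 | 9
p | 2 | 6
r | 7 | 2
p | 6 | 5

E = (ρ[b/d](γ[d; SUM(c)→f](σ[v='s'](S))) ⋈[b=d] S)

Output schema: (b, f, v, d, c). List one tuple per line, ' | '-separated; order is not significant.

Subexpression sizes:
  S → 6
  σ[v='s'](S) → 1
  γ[d; SUM(c)→f](σ[v='s'](S)) → 1
  ρ[b/d](γ[d; SUM(c)→f](σ[v='s'](S))) → 1
  S → 6
  (ρ[b/d](γ[d; SUM(c)→f](σ[v='s'](S))) ⋈[b=d] S) → 2

== RESULT ==
b | f | v | d | c
6 | 1 | p | 6 | 5
6 | 1 | s | 6 | 1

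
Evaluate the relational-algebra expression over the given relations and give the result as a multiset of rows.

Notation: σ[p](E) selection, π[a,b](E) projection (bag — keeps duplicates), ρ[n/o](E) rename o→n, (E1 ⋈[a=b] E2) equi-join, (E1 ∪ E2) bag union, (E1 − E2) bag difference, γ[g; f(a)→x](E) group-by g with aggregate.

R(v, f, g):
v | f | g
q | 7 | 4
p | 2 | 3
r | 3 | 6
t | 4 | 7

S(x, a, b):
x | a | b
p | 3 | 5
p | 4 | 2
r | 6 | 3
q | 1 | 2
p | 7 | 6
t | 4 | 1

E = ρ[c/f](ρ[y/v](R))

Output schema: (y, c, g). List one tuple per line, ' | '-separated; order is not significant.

Row counts bottom-up:
  R → 4
  ρ[y/v](R) → 4
  ρ[c/f](ρ[y/v](R)) → 4

== RESULT ==
y | c | g
p | 2 | 3
q | 7 | 4
r | 3 | 6
t | 4 | 7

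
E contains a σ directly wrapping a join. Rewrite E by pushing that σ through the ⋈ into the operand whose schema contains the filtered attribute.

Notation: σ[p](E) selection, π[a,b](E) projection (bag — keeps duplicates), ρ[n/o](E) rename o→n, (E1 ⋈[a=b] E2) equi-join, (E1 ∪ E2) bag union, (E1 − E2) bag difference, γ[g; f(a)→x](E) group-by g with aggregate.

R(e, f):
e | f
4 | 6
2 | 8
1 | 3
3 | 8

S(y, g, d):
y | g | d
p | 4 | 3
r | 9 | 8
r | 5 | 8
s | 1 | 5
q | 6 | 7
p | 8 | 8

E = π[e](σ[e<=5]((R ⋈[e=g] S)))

σ filters on e, owned by the left side.
E' = π[e]((σ[e<=5](R) ⋈[e=g] S))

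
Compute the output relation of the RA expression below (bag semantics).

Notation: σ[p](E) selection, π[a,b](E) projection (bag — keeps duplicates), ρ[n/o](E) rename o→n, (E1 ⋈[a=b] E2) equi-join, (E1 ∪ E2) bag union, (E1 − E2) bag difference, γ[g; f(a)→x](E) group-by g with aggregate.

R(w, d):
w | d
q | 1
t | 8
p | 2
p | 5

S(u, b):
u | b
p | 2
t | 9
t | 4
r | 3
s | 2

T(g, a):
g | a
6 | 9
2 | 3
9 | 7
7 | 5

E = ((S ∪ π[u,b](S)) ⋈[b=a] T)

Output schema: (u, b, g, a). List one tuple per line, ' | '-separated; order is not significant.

Subexpression sizes:
  S → 5
  S → 5
  π[u,b](S) → 5
  (S ∪ π[u,b](S)) → 10
  T → 4
  ((S ∪ π[u,b](S)) ⋈[b=a] T) → 4

== RESULT ==
u | b | g | a
r | 3 | 2 | 3
r | 3 | 2 | 3
t | 9 | 6 | 9
t | 9 | 6 | 9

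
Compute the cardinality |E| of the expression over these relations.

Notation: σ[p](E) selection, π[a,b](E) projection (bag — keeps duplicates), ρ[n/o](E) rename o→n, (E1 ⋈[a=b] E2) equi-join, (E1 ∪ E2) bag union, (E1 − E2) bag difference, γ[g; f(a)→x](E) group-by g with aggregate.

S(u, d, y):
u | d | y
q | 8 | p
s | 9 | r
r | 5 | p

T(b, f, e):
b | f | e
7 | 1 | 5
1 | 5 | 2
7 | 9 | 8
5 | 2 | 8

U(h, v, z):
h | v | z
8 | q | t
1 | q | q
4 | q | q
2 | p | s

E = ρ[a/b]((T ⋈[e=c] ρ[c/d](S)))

Subexpression sizes:
  T → 4
  S → 3
  ρ[c/d](S) → 3
  (T ⋈[e=c] ρ[c/d](S)) → 3
  ρ[a/b]((T ⋈[e=c] ρ[c/d](S))) → 3

|E| = 3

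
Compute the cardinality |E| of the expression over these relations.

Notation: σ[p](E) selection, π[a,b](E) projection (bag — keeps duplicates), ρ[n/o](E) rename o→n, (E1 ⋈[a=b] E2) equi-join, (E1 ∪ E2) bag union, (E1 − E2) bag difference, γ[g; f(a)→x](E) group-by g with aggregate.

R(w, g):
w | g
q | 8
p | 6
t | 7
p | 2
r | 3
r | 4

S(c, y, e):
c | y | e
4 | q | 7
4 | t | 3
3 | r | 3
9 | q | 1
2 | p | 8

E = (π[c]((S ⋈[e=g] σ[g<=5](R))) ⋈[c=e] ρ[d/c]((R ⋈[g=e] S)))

Row counts bottom-up:
  S → 5
  R → 6
  σ[g<=5](R) → 3
  (S ⋈[e=g] σ[g<=5](R)) → 2
  π[c]((S ⋈[e=g] σ[g<=5](R))) → 2
  R → 6
  S → 5
  (R ⋈[g=e] S) → 4
  ρ[d/c]((R ⋈[g=e] S)) → 4
  (π[c]((S ⋈[e=g] σ[g<=5](R))) ⋈[c=e] ρ[d/c]((R ⋈[g=e] S))) → 2

|E| = 2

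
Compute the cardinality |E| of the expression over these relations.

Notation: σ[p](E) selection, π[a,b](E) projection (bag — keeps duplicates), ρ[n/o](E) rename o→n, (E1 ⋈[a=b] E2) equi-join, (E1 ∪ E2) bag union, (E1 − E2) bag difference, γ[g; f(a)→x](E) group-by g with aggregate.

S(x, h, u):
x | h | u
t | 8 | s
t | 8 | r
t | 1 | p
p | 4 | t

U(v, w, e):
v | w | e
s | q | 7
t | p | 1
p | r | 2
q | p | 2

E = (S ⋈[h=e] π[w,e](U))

Subexpression sizes:
  S → 4
  U → 4
  π[w,e](U) → 4
  (S ⋈[h=e] π[w,e](U)) → 1

|E| = 1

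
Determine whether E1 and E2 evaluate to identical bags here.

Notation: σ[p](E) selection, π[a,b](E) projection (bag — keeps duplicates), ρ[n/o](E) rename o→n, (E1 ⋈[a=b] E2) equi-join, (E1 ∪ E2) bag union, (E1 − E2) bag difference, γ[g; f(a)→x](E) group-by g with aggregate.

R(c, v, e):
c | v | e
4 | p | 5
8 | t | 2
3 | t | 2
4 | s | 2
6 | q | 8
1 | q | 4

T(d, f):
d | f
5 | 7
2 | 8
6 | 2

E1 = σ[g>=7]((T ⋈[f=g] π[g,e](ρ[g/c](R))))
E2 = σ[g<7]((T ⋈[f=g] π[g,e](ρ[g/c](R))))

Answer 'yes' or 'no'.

E1 stepwise |·|:
  T → 3
  R → 6
  ρ[g/c](R) → 6
  π[g,e](ρ[g/c](R)) → 6
  (T ⋈[f=g] π[g,e](ρ[g/c](R))) → 1
  σ[g>=7]((T ⋈[f=g] π[g,e](ρ[g/c](R)))) → 1
E2 stepwise |·|:
  T → 3
  R → 6
  ρ[g/c](R) → 6
  π[g,e](ρ[g/c](R)) → 6
  (T ⋈[f=g] π[g,e](ρ[g/c](R))) → 1
  σ[g<7]((T ⋈[f=g] π[g,e](ρ[g/c](R)))) → 0

E1 result:
d | f | g | e
2 | 8 | 8 | 2
E2 result:
d | f | g | e
(0 rows)
Witness: (2, 8, 8, 2) appears 1× in E1 but 0× in E2.

no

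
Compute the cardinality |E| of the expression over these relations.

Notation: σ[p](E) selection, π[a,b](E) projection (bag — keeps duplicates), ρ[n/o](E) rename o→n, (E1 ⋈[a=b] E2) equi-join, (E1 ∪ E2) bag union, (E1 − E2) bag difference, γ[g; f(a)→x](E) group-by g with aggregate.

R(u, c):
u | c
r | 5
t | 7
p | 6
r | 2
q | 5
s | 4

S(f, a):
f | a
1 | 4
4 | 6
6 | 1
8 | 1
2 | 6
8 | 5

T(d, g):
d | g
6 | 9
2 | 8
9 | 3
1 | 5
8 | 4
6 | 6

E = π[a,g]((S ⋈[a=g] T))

Subexpression sizes:
  S → 6
  T → 6
  (S ⋈[a=g] T) → 4
  π[a,g]((S ⋈[a=g] T)) → 4

|E| = 4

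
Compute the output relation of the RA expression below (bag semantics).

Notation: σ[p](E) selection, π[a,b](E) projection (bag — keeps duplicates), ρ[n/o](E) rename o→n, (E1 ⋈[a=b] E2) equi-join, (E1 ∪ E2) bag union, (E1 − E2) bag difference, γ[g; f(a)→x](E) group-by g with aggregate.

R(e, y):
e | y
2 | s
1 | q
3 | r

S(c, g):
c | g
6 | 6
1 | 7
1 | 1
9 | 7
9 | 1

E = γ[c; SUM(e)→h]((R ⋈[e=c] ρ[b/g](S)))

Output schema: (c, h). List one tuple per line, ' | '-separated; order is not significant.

Per-node cardinality:
  R → 3
  S → 5
  ρ[b/g](S) → 5
  (R ⋈[e=c] ρ[b/g](S)) → 2
  γ[c; SUM(e)→h]((R ⋈[e=c] ρ[b/g](S))) → 1

== RESULT ==
c | h
1 | 2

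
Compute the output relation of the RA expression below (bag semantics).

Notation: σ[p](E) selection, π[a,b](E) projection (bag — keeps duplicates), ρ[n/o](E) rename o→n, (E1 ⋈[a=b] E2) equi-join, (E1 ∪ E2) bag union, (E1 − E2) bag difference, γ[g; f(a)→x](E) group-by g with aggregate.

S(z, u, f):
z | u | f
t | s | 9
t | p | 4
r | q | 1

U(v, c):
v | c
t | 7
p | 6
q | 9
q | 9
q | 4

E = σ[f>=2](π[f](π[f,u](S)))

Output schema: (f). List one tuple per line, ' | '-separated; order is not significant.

Subexpression sizes:
  S → 3
  π[f,u](S) → 3
  π[f](π[f,u](S)) → 3
  σ[f>=2](π[f](π[f,u](S))) → 2

== RESULT ==
f
4
9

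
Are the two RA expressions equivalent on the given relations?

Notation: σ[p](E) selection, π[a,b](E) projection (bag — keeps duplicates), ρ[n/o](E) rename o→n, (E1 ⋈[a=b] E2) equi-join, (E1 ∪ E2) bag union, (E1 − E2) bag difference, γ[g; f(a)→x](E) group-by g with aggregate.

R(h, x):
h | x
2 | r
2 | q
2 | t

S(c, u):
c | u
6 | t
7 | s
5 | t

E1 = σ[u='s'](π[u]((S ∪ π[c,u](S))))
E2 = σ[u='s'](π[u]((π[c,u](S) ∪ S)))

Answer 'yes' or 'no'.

E1 subexpression sizes:
  S → 3
  S → 3
  π[c,u](S) → 3
  (S ∪ π[c,u](S)) → 6
  π[u]((S ∪ π[c,u](S))) → 6
  σ[u='s'](π[u]((S ∪ π[c,u](S)))) → 2
E2 subexpression sizes:
  S → 3
  π[c,u](S) → 3
  S → 3
  (π[c,u](S) ∪ S) → 6
  π[u]((π[c,u](S) ∪ S)) → 6
  σ[u='s'](π[u]((π[c,u](S) ∪ S))) → 2

E1 and E2 produce the same multiset:
u
s
s

yes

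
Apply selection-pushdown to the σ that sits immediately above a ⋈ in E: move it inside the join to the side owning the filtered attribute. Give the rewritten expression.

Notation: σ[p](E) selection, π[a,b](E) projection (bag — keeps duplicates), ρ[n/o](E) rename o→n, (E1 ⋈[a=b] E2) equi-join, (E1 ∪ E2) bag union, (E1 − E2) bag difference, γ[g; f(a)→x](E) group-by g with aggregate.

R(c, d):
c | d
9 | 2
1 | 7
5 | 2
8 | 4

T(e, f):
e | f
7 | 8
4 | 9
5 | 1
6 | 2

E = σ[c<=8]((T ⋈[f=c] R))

σ filters on c, owned by the right side.
E' = (T ⋈[f=c] σ[c<=8](R))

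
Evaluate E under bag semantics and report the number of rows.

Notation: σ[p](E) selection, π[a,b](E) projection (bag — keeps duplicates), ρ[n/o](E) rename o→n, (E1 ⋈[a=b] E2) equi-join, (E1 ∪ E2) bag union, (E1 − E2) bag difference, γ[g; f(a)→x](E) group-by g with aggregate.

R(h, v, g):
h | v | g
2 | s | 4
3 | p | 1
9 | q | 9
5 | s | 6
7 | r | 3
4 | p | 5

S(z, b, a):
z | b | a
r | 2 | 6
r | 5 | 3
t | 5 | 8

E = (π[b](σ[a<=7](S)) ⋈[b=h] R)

Stepwise |·|:
  S → 3
  σ[a<=7](S) → 2
  π[b](σ[a<=7](S)) → 2
  R → 6
  (π[b](σ[a<=7](S)) ⋈[b=h] R) → 2

|E| = 2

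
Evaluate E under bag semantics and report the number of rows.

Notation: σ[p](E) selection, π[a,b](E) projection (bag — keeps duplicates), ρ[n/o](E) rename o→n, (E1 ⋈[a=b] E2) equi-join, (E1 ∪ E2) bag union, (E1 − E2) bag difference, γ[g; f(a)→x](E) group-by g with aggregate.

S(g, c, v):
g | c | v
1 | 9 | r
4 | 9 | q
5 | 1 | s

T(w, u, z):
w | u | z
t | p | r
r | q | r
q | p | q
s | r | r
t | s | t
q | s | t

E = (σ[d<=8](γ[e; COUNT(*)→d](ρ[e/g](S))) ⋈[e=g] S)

Per-node cardinality:
  S → 3
  ρ[e/g](S) → 3
  γ[e; COUNT(*)→d](ρ[e/g](S)) → 3
  σ[d<=8](γ[e; COUNT(*)→d](ρ[e/g](S))) → 3
  S → 3
  (σ[d<=8](γ[e; COUNT(*)→d](ρ[e/g](S))) ⋈[e=g] S) → 3

|E| = 3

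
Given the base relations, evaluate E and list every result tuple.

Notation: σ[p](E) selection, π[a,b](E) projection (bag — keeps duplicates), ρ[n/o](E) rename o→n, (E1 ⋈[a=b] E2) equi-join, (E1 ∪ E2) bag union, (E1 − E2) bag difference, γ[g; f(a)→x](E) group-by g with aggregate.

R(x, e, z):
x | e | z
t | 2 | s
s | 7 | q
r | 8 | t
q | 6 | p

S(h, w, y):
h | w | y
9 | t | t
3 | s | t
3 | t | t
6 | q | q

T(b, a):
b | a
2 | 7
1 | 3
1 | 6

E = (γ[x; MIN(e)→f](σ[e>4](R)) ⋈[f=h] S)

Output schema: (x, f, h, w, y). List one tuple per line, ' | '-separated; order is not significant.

Stepwise |·|:
  R → 4
  σ[e>4](R) → 3
  γ[x; MIN(e)→f](σ[e>4](R)) → 3
  S → 4
  (γ[x; MIN(e)→f](σ[e>4](R)) ⋈[f=h] S) → 1

== RESULT ==
x | f | h | w | y
q | 6 | 6 | q | q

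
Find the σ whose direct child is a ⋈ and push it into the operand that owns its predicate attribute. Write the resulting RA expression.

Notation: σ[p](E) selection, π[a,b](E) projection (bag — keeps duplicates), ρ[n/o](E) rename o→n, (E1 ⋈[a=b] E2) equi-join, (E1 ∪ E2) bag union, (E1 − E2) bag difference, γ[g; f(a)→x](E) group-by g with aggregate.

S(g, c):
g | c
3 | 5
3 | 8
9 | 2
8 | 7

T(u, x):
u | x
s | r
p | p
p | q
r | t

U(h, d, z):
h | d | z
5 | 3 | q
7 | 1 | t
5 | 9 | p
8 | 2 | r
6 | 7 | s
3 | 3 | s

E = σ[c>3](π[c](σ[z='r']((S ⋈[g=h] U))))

σ filters on z, owned by the right side.
E' = σ[c>3](π[c]((S ⋈[g=h] σ[z='r'](U))))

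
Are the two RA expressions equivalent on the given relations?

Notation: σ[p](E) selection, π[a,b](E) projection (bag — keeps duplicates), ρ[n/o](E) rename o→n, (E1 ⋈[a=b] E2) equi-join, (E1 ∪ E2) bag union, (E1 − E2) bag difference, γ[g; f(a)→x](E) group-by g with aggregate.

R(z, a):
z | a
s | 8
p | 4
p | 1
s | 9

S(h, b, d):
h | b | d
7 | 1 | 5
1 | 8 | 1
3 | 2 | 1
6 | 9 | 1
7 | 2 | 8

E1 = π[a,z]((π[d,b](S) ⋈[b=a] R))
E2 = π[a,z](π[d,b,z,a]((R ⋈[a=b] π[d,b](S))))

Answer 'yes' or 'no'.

E1 per-node cardinality:
  S → 5
  π[d,b](S) → 5
  R → 4
  (π[d,b](S) ⋈[b=a] R) → 3
  π[a,z]((π[d,b](S) ⋈[b=a] R)) → 3
E2 per-node cardinality:
  R → 4
  S → 5
  π[d,b](S) → 5
  (R ⋈[a=b] π[d,b](S)) → 3
  π[d,b,z,a]((R ⋈[a=b] π[d,b](S))) → 3
  π[a,z](π[d,b,z,a]((R ⋈[a=b] π[d,b](S)))) → 3

E1 and E2 produce the same multiset:
a | z
1 | p
8 | s
9 | s

yes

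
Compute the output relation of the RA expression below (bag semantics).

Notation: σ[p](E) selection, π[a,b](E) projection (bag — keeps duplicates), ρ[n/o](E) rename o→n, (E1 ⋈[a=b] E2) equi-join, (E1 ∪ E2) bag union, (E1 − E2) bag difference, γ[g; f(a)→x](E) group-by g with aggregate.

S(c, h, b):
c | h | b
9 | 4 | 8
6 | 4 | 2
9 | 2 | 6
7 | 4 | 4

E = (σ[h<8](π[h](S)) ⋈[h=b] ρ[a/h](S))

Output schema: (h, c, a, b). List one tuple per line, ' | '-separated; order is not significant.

Row counts bottom-up:
  S → 4
  π[h](S) → 4
  σ[h<8](π[h](S)) → 4
  S → 4
  ρ[a/h](S) → 4
  (σ[h<8](π[h](S)) ⋈[h=b] ρ[a/h](S)) → 4

== RESULT ==
h | c | a | b
2 | 6 | 4 | 2
4 | 7 | 4 | 4
4 | 7 | 4 | 4
4 | 7 | 4 | 4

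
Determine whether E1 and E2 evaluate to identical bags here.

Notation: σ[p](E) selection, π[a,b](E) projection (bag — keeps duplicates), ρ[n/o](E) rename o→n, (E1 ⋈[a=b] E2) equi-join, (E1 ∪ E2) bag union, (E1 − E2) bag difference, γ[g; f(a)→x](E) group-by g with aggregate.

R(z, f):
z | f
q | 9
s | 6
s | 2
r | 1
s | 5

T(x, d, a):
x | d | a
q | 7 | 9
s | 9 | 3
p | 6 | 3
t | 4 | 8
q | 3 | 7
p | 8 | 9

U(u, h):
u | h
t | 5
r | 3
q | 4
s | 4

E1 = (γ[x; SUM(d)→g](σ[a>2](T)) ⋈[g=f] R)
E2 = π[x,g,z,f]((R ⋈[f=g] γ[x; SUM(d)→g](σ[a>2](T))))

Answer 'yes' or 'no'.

E1 subexpression sizes:
  T → 6
  σ[a>2](T) → 6
  γ[x; SUM(d)→g](σ[a>2](T)) → 4
  R → 5
  (γ[x; SUM(d)→g](σ[a>2](T)) ⋈[g=f] R) → 1
E2 subexpression sizes:
  R → 5
  T → 6
  σ[a>2](T) → 6
  γ[x; SUM(d)→g](σ[a>2](T)) → 4
  (R ⋈[f=g] γ[x; SUM(d)→g](σ[a>2](T))) → 1
  π[x,g,z,f]((R ⋈[f=g] γ[x; SUM(d)→g](σ[a>2](T)))) → 1

E1 and E2 produce the same multiset:
x | g | z | f
s | 9 | q | 9

yes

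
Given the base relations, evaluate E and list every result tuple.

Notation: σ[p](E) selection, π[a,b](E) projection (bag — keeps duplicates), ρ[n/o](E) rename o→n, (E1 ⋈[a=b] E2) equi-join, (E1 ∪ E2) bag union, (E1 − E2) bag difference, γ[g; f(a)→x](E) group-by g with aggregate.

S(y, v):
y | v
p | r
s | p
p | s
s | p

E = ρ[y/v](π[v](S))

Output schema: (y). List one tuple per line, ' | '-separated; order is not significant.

Row counts bottom-up:
  S → 4
  π[v](S) → 4
  ρ[y/v](π[v](S)) → 4

== RESULT ==
y
p
p
r
s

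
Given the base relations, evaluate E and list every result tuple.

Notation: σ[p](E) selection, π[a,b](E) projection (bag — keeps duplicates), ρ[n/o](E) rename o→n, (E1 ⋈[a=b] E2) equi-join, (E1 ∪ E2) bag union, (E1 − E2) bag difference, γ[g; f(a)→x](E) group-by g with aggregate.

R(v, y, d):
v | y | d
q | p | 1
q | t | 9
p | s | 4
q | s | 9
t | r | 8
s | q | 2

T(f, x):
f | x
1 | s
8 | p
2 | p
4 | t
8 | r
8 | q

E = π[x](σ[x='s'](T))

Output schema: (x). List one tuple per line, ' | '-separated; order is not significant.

Stepwise |·|:
  T → 6
  σ[x='s'](T) → 1
  π[x](σ[x='s'](T)) → 1

== RESULT ==
x
s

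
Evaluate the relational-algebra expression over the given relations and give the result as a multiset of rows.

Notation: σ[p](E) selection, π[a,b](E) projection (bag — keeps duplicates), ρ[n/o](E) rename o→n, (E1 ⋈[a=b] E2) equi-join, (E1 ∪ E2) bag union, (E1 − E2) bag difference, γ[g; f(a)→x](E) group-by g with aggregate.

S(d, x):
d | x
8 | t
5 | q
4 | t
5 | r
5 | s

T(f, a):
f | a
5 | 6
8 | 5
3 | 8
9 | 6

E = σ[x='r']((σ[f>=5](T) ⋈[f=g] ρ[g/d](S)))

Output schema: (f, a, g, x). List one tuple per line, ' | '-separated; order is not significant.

Per-node cardinality:
  T → 4
  σ[f>=5](T) → 3
  S → 5
  ρ[g/d](S) → 5
  (σ[f>=5](T) ⋈[f=g] ρ[g/d](S)) → 4
  σ[x='r']((σ[f>=5](T) ⋈[f=g] ρ[g/d](S))) → 1

== RESULT ==
f | a | g | x
5 | 6 | 5 | r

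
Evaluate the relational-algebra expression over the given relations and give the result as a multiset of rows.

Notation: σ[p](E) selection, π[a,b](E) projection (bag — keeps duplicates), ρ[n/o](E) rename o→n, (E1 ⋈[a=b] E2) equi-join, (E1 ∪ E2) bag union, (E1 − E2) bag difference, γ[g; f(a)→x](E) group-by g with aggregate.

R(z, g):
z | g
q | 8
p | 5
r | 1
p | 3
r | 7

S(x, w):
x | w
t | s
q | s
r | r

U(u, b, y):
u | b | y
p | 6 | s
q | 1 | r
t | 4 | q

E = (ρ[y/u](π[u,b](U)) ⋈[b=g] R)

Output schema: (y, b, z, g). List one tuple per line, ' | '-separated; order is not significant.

Row counts bottom-up:
  U → 3
  π[u,b](U) → 3
  ρ[y/u](π[u,b](U)) → 3
  R → 5
  (ρ[y/u](π[u,b](U)) ⋈[b=g] R) → 1

== RESULT ==
y | b | z | g
q | 1 | r | 1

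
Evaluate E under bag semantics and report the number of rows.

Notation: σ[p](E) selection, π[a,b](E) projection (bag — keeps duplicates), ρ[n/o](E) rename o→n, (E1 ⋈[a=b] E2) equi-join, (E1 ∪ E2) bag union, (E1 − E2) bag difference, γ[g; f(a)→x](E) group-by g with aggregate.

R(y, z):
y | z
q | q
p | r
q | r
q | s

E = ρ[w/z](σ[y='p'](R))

Stepwise |·|:
  R → 4
  σ[y='p'](R) → 1
  ρ[w/z](σ[y='p'](R)) → 1

|E| = 1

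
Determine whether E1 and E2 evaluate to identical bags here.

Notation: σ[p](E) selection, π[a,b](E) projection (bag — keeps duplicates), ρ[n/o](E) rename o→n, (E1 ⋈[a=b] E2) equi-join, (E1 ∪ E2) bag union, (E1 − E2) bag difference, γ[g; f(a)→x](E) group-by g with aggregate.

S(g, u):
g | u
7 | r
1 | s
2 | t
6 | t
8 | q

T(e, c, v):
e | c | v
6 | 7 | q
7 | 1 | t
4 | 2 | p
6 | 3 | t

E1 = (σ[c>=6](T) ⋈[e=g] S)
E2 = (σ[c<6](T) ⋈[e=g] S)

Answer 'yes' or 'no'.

E1 row counts bottom-up:
  T → 4
  σ[c>=6](T) → 1
  S → 5
  (σ[c>=6](T) ⋈[e=g] S) → 1
E2 row counts bottom-up:
  T → 4
  σ[c<6](T) → 3
  S → 5
  (σ[c<6](T) ⋈[e=g] S) → 2

E1 result:
e | c | v | g | u
6 | 7 | q | 6 | t
E2 result:
e | c | v | g | u
6 | 3 | t | 6 | t
7 | 1 | t | 7 | r
Witness: (6, 3, 't', 6, 't') appears 0× in E1 but 1× in E2.

no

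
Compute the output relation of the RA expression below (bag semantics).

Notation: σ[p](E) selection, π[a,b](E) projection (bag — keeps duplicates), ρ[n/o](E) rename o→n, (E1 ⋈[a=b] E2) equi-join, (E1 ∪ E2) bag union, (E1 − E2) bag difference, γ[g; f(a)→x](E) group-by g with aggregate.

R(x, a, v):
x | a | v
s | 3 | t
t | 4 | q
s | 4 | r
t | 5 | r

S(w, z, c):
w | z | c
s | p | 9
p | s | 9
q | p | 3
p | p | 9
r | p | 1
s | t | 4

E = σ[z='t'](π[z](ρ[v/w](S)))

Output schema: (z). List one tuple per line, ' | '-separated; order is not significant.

Stepwise |·|:
  S → 6
  ρ[v/w](S) → 6
  π[z](ρ[v/w](S)) → 6
  σ[z='t'](π[z](ρ[v/w](S))) → 1

== RESULT ==
z
t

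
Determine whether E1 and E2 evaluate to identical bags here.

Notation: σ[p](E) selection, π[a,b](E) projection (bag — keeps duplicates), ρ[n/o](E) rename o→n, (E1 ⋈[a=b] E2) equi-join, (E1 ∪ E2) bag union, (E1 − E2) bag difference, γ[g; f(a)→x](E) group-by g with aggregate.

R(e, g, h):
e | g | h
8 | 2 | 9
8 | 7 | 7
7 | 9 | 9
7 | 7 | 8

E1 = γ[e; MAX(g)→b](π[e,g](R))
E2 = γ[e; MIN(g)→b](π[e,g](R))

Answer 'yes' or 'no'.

E1 subexpression sizes:
  R → 4
  π[e,g](R) → 4
  γ[e; MAX(g)→b](π[e,g](R)) → 2
E2 subexpression sizes:
  R → 4
  π[e,g](R) → 4
  γ[e; MIN(g)→b](π[e,g](R)) → 2

E1 result:
e | b
7 | 9
8 | 7
E2 result:
e | b
7 | 7
8 | 2
Witness: (7, 9) appears 1× in E1 but 0× in E2.

no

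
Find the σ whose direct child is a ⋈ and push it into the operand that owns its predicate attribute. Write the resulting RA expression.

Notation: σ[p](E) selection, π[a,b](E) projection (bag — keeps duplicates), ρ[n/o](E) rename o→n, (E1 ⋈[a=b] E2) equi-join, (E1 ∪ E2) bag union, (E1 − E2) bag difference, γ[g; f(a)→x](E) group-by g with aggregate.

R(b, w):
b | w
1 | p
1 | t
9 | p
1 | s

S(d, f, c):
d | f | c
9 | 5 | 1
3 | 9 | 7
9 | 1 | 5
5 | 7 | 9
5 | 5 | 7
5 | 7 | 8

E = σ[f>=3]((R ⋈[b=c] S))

σ filters on f, owned by the right side.
E' = (R ⋈[b=c] σ[f>=3](S))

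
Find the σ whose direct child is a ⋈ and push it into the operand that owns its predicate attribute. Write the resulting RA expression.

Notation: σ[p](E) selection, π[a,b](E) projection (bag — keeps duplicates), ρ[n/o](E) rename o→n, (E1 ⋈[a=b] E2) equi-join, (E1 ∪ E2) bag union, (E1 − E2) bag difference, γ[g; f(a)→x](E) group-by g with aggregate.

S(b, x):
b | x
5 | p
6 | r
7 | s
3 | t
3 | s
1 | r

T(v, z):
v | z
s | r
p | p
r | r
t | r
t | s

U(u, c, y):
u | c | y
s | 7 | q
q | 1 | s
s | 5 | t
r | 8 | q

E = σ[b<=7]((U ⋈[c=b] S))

σ filters on b, owned by the right side.
E' = (U ⋈[c=b] σ[b<=7](S))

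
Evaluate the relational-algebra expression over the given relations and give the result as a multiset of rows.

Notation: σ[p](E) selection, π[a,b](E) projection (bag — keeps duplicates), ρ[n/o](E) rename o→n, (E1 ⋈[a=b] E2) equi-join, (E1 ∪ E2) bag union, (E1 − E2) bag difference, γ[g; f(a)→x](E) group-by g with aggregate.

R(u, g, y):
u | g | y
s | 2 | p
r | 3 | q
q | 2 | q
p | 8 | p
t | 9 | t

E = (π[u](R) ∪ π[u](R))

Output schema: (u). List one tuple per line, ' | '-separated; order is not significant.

Stepwise |·|:
  R → 5
  π[u](R) → 5
  R → 5
  π[u](R) → 5
  (π[u](R) ∪ π[u](R)) → 10

== RESULT ==
u
p
p
q
q
r
r
s
s
t
t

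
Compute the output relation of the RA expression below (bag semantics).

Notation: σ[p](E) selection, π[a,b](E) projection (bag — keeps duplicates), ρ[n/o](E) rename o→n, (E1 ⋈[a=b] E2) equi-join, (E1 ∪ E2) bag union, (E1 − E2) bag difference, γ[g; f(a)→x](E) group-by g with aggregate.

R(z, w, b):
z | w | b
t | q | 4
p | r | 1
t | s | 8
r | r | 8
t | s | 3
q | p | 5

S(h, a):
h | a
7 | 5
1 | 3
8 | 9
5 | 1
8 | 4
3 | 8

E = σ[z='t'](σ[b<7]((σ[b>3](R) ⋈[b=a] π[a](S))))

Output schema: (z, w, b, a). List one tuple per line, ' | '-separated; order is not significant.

Stepwise |·|:
  R → 6
  σ[b>3](R) → 4
  S → 6
  π[a](S) → 6
  (σ[b>3](R) ⋈[b=a] π[a](S)) → 4
  σ[b<7]((σ[b>3](R) ⋈[b=a] π[a](S))) → 2
  σ[z='t'](σ[b<7]((σ[b>3](R) ⋈[b=a] π[a](S)))) → 1

== RESULT ==
z | w | b | a
t | q | 4 | 4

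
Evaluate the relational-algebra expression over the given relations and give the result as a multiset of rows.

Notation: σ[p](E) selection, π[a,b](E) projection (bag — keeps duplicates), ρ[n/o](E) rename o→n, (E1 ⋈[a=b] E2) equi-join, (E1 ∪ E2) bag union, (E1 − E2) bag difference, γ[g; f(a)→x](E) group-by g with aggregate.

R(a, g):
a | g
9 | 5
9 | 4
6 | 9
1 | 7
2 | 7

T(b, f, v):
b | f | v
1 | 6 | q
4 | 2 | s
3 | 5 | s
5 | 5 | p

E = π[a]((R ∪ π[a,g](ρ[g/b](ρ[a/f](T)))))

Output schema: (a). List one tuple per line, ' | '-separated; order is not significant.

Per-node cardinality:
  R → 5
  T → 4
  ρ[a/f](T) → 4
  ρ[g/b](ρ[a/f](T)) → 4
  π[a,g](ρ[g/b](ρ[a/f](T))) → 4
  (R ∪ π[a,g](ρ[g/b](ρ[a/f](T)))) → 9
  π[a]((R ∪ π[a,g](ρ[g/b](ρ[a/f](T))))) → 9

== RESULT ==
a
1
2
2
5
5
6
6
9
9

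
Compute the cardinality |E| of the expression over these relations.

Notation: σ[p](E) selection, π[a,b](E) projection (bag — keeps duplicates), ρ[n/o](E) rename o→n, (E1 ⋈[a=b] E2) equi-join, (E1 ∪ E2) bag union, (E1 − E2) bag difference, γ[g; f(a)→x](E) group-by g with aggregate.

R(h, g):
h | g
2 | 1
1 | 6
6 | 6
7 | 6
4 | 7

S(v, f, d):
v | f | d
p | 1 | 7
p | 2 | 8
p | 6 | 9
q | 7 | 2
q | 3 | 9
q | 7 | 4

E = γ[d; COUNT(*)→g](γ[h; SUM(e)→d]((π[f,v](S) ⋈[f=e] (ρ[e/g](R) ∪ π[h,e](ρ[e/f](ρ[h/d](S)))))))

Subexpression sizes:
  S → 6
  π[f,v](S) → 6
  R → 5
  ρ[e/g](R) → 5
  S → 6
  ρ[h/d](S) → 6
  ρ[e/f](ρ[h/d](S)) → 6
  π[h,e](ρ[e/f](ρ[h/d](S))) → 6
  (ρ[e/g](R) ∪ π[h,e](ρ[e/f](ρ[h/d](S)))) → 11
  (π[f,v](S) ⋈[f=e] (ρ[e/g](R) ∪ π[h,e](ρ[e/f](ρ[h/d](S))))) → 14
  γ[h; SUM(e)→d]((π[f,v](S) ⋈[f=e] (ρ[e/g](R) ∪ π[h,e](ρ[e/f](ρ[h/d](S)))))) → 7
  γ[d; COUNT(*)→g](γ[h; SUM(e)→d]((π[f,v](S) ⋈[f=e] (ρ[e/g](R) ∪ π[h,e](ρ[e/f](ρ[h/d](S))))))) → 6

|E| = 6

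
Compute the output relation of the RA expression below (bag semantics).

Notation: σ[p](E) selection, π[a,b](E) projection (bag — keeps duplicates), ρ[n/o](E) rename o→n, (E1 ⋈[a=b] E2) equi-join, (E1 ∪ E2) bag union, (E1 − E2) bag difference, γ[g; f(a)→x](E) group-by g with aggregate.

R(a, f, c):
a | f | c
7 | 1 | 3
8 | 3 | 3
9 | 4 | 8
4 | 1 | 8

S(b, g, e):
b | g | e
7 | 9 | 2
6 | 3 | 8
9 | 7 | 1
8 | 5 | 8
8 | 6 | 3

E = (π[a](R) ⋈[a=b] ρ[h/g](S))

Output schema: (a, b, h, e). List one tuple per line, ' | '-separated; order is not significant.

Stepwise |·|:
  R → 4
  π[a](R) → 4
  S → 5
  ρ[h/g](S) → 5
  (π[a](R) ⋈[a=b] ρ[h/g](S)) → 4

== RESULT ==
a | b | h | e
7 | 7 | 9 | 2
8 | 8 | 5 | 8
8 | 8 | 6 | 3
9 | 9 | 7 | 1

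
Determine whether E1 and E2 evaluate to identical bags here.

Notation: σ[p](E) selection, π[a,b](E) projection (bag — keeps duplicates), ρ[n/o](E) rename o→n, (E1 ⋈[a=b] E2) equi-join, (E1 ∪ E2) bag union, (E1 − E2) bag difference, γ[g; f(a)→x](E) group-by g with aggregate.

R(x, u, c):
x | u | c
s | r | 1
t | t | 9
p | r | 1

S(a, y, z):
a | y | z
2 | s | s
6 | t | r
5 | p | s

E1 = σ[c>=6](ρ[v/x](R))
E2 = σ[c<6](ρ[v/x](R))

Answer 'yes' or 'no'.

E1 per-node cardinality:
  R → 3
  ρ[v/x](R) → 3
  σ[c>=6](ρ[v/x](R)) → 1
E2 per-node cardinality:
  R → 3
  ρ[v/x](R) → 3
  σ[c<6](ρ[v/x](R)) → 2

E1 result:
v | u | c
t | t | 9
E2 result:
v | u | c
p | r | 1
s | r | 1
Witness: ('s', 'r', 1) appears 0× in E1 but 1× in E2.

no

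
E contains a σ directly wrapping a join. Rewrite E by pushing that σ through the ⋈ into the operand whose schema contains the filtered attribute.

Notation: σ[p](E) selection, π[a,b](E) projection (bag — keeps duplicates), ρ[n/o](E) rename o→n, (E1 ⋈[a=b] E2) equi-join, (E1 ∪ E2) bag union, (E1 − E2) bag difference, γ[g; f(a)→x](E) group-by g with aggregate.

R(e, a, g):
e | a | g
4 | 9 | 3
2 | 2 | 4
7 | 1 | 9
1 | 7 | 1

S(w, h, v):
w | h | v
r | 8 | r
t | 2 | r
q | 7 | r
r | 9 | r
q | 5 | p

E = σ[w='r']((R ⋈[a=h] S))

σ filters on w, owned by the right side.
E' = (R ⋈[a=h] σ[w='r'](S))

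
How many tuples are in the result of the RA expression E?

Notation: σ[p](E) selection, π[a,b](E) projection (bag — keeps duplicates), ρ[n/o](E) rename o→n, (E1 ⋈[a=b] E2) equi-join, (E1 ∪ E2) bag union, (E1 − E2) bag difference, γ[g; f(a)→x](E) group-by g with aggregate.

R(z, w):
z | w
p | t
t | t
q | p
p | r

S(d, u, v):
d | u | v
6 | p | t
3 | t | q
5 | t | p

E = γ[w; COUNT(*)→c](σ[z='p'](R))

Per-node cardinality:
  R → 4
  σ[z='p'](R) → 2
  γ[w; COUNT(*)→c](σ[z='p'](R)) → 2

|E| = 2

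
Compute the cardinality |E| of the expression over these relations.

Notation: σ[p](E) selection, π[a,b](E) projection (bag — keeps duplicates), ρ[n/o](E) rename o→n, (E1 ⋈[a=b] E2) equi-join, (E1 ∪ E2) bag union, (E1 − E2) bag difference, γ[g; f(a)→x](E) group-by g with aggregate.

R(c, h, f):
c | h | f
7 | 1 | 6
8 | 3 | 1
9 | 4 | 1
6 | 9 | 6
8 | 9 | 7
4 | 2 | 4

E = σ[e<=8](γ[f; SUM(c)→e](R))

Stepwise |·|:
  R → 6
  γ[f; SUM(c)→e](R) → 4
  σ[e<=8](γ[f; SUM(c)→e](R)) → 2

|E| = 2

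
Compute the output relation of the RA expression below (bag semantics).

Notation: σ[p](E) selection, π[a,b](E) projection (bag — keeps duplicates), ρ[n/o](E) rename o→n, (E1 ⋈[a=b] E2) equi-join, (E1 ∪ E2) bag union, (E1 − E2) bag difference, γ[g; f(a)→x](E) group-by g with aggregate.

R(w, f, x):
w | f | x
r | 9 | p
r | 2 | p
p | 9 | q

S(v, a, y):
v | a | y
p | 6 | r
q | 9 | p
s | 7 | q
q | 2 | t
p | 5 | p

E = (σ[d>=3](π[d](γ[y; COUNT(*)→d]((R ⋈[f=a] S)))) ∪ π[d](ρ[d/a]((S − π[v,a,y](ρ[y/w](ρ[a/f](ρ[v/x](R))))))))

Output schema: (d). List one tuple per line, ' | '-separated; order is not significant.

Subexpression sizes:
  R → 3
  S → 5
  (R ⋈[f=a] S) → 3
  γ[y; COUNT(*)→d]((R ⋈[f=a] S)) → 2
  π[d](γ[y; COUNT(*)→d]((R ⋈[f=a] S))) → 2
  σ[d>=3](π[d](γ[y; COUNT(*)→d]((R ⋈[f=a] S)))) → 0
  S → 5
  R → 3
  ρ[v/x](R) → 3
  ρ[a/f](ρ[v/x](R)) → 3
  ρ[y/w](ρ[a/f](ρ[v/x](R))) → 3
  π[v,a,y](ρ[y/w](ρ[a/f](ρ[v/x](R)))) → 3
  (S − π[v,a,y](ρ[y/w](ρ[a/f](ρ[v/x](R))))) → 4
  ρ[d/a]((S − π[v,a,y](ρ[y/w](ρ[a/f](ρ[v/x](R)))))) → 4
  π[d](ρ[d/a]((S − π[v,a,y](ρ[y/w](ρ[a/f](ρ[v/x](R))))))) → 4
  (σ[d>=3](π[d](γ[y; COUNT(*)→d]((R ⋈[f=a] S)))) ∪ π[d](ρ[d/a]((S − π[v,a,y](ρ[y/w](ρ[a/f](ρ[v/x](R)))))))) → 4

== RESULT ==
d
2
5
6
7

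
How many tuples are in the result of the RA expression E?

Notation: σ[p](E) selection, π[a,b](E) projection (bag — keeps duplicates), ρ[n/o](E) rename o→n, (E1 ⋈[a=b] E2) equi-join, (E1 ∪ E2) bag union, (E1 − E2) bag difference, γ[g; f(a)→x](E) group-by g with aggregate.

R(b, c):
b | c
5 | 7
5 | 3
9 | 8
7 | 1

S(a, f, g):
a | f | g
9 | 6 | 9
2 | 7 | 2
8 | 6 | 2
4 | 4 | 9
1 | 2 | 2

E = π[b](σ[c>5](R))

Subexpression sizes:
  R → 4
  σ[c>5](R) → 2
  π[b](σ[c>5](R)) → 2

|E| = 2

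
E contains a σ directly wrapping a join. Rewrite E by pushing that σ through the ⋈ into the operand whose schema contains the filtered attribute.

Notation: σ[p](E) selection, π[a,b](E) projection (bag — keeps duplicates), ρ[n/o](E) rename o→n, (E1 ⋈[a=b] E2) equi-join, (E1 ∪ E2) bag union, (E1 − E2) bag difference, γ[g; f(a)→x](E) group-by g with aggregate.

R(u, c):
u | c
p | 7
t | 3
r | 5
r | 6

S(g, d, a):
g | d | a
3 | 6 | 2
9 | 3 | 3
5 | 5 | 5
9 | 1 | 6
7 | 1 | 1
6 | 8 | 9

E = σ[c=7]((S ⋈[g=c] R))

σ filters on c, owned by the right side.
E' = (S ⋈[g=c] σ[c=7](R))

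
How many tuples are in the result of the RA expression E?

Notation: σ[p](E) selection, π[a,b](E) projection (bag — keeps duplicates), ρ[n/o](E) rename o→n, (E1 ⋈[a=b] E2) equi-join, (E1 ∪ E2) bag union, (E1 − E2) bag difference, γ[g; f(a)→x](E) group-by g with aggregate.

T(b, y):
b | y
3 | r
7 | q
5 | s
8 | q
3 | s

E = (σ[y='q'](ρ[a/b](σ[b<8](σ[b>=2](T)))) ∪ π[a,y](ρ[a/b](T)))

Row counts bottom-up:
  T → 5
  σ[b>=2](T) → 5
  σ[b<8](σ[b>=2](T)) → 4
  ρ[a/b](σ[b<8](σ[b>=2](T))) → 4
  σ[y='q'](ρ[a/b](σ[b<8](σ[b>=2](T)))) → 1
  T → 5
  ρ[a/b](T) → 5
  π[a,y](ρ[a/b](T)) → 5
  (σ[y='q'](ρ[a/b](σ[b<8](σ[b>=2](T)))) ∪ π[a,y](ρ[a/b](T))) → 6

|E| = 6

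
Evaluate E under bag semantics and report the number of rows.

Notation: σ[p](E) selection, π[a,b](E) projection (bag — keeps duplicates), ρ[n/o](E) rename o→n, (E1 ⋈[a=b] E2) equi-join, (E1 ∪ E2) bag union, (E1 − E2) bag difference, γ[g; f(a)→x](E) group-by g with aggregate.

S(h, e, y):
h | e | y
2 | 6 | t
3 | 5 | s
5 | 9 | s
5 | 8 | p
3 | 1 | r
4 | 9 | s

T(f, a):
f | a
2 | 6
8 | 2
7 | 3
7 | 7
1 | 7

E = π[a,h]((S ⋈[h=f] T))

Per-node cardinality:
  S → 6
  T → 5
  (S ⋈[h=f] T) → 1
  π[a,h]((S ⋈[h=f] T)) → 1

|E| = 1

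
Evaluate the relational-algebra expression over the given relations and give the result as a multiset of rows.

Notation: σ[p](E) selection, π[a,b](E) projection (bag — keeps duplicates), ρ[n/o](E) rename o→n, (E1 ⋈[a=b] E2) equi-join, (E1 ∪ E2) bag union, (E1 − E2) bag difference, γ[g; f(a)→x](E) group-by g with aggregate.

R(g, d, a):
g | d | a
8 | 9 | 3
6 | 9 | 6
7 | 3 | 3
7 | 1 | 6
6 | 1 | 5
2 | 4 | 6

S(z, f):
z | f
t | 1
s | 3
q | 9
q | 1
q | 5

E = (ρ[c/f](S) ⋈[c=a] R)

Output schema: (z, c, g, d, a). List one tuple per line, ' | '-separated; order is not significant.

Subexpression sizes:
  S → 5
  ρ[c/f](S) → 5
  R → 6
  (ρ[c/f](S) ⋈[c=a] R) → 3

== RESULT ==
z | c | g | d | a
q | 5 | 6 | 1 | 5
s | 3 | 7 | 3 | 3
s | 3 | 8 | 9 | 3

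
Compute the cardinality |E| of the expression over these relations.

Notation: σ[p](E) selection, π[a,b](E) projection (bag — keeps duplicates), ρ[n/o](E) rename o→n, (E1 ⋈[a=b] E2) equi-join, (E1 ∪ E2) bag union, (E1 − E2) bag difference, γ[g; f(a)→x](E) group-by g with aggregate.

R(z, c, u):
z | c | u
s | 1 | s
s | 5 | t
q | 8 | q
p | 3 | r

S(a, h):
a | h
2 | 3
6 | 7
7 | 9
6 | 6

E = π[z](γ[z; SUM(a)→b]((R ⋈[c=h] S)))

Per-node cardinality:
  R → 4
  S → 4
  (R ⋈[c=h] S) → 1
  γ[z; SUM(a)→b]((R ⋈[c=h] S)) → 1
  π[z](γ[z; SUM(a)→b]((R ⋈[c=h] S))) → 1

|E| = 1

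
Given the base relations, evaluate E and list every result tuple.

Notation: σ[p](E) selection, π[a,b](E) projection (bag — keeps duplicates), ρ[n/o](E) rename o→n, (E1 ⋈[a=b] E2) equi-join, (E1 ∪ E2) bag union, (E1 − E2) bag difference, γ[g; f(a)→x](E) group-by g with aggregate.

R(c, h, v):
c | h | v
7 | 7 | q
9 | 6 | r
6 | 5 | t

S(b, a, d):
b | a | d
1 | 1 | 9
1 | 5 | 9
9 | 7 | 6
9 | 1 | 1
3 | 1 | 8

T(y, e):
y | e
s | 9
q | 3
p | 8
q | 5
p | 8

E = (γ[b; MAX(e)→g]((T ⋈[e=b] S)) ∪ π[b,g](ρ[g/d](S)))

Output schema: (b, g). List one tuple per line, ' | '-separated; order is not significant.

Stepwise |·|:
  T → 5
  S → 5
  (T ⋈[e=b] S) → 3
  γ[b; MAX(e)→g]((T ⋈[e=b] S)) → 2
  S → 5
  ρ[g/d](S) → 5
  π[b,g](ρ[g/d](S)) → 5
  (γ[b; MAX(e)→g]((T ⋈[e=b] S)) ∪ π[b,g](ρ[g/d](S))) → 7

== RESULT ==
b | g
1 | 9
1 | 9
3 | 3
3 | 8
9 | 1
9 | 6
9 | 9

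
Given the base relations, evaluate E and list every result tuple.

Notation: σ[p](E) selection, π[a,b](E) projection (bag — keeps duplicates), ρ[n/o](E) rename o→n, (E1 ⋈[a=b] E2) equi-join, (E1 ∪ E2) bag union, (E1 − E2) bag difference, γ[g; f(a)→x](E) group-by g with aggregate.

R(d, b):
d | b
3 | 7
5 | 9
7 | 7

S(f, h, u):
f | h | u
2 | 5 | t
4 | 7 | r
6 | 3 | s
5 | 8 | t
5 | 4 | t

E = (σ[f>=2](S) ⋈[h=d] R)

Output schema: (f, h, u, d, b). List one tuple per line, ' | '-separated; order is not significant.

Per-node cardinality:
  S → 5
  σ[f>=2](S) → 5
  R → 3
  (σ[f>=2](S) ⋈[h=d] R) → 3

== RESULT ==
f | h | u | d | b
2 | 5 | t | 5 | 9
4 | 7 | r | 7 | 7
6 | 3 | s | 3 | 7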